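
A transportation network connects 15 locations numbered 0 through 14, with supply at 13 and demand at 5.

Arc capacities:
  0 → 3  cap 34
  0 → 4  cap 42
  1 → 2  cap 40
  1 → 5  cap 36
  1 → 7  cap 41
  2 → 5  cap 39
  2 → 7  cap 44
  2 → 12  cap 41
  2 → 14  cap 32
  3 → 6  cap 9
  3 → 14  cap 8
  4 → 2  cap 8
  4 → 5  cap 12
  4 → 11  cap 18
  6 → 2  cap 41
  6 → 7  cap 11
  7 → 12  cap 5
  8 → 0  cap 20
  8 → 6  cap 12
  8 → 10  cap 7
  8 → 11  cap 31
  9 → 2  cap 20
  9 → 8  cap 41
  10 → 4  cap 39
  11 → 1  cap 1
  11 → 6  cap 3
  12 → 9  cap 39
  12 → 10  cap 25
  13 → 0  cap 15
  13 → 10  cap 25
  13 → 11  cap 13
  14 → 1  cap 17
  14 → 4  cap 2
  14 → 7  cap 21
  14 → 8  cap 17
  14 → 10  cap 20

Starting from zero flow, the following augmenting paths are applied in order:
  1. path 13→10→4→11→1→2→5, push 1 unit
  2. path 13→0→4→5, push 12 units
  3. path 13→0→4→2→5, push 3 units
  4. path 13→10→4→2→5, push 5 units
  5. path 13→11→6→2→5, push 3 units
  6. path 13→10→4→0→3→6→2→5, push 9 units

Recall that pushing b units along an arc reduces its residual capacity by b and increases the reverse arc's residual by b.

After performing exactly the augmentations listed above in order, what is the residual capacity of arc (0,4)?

after path 1 (13→10→4→11→1→2→5, push 1): res(0,4)=42
after path 2 (13→0→4→5, push 12): res(0,4)=30
after path 3 (13→0→4→2→5, push 3): res(0,4)=27
after path 4 (13→10→4→2→5, push 5): res(0,4)=27
after path 5 (13→11→6→2→5, push 3): res(0,4)=27
after path 6 (13→10→4→0→3→6→2→5, push 9): res(0,4)=36

Residual capacity of (0,4): 36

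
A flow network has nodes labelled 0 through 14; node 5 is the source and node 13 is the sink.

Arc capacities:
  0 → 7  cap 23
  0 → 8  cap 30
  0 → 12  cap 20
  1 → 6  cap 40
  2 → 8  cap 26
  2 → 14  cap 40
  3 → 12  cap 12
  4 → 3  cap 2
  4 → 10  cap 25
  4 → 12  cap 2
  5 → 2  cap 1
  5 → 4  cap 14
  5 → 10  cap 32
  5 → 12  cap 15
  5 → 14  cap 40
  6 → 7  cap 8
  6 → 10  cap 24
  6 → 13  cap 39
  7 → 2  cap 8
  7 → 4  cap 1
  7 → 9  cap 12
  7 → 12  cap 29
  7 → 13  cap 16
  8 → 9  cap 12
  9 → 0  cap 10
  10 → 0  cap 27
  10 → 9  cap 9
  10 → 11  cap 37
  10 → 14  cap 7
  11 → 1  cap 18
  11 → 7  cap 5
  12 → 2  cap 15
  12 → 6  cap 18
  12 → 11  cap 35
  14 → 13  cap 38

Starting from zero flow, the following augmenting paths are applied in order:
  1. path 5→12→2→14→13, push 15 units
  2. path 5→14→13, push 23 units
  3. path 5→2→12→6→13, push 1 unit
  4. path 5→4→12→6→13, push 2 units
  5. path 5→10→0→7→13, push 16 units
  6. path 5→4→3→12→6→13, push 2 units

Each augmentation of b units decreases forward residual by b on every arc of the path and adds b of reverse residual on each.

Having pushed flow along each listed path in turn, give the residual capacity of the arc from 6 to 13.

Residual capacity of (6,13): 34

after path 1 (5→12→2→14→13, push 15): res(6,13)=39
after path 2 (5→14→13, push 23): res(6,13)=39
after path 3 (5→2→12→6→13, push 1): res(6,13)=38
after path 4 (5→4→12→6→13, push 2): res(6,13)=36
after path 5 (5→10→0→7→13, push 16): res(6,13)=36
after path 6 (5→4→3→12→6→13, push 2): res(6,13)=34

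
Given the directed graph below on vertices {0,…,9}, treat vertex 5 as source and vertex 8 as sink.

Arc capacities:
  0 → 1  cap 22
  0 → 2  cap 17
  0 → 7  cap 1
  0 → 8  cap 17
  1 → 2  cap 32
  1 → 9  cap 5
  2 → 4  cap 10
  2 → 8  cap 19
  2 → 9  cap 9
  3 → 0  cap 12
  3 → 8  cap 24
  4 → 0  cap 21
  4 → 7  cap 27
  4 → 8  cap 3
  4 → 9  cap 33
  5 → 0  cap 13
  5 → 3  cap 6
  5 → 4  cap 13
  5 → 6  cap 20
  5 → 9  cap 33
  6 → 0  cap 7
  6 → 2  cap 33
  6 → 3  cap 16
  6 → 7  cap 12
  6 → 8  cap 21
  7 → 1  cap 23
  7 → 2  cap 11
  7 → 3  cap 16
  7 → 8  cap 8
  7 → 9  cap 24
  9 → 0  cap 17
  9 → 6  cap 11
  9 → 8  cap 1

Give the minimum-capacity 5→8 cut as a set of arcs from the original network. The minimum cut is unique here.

augment #1: 5→0→8 push 13
augment #2: 5→3→8 push 6
augment #3: 5→4→8 push 3
augment #4: 5→6→8 push 20
augment #5: 5→9→8 push 1
augment #6: 5→4→0→8 push 4
augment #7: 5→4→7→8 push 6
augment #8: 5→9→6→8 push 1
augment #9: 5→9→0→2→8 push 17
augment #10: 5→9→6→2→8 push 2
augment #11: 5→9→6→3→8 push 8
max flow = 81; residual-reachable set from 5 gives S-side
cut edges (S→T): {(5,0), (5,3), (5,4), (5,6), (9,0), (9,6), (9,8)} total cap 81

Min-cut arcs: {(5,0), (5,3), (5,4), (5,6), (9,0), (9,6), (9,8)} (total capacity 81)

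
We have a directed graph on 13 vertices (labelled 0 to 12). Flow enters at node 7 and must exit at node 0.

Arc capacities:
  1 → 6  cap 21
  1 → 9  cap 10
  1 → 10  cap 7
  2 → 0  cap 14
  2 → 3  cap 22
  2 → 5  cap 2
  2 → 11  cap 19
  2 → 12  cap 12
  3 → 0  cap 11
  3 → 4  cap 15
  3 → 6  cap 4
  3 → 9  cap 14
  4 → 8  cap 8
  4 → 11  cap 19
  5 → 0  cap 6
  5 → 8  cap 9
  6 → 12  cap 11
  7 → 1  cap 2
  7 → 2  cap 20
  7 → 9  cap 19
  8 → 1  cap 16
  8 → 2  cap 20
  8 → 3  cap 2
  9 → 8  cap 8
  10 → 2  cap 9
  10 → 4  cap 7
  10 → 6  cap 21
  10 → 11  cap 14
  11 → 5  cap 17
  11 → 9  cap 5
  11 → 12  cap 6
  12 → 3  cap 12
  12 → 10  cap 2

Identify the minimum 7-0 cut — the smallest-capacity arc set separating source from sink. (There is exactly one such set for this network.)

Min-cut arcs: {(7,1), (7,2), (9,8)} (total capacity 30)

augment #1: 7→2→0 push 14
augment #2: 7→2→3→0 push 6
augment #3: 7→9→8→3→0 push 2
augment #4: 7→1→6→12→3→0 push 2
augment #5: 7→9→8→2→3→0 push 1
augment #6: 7→9→8→2→5→0 push 2
augment #7: 7→9→8→2→11→5→0 push 3
max flow = 30; residual-reachable set from 7 gives S-side
cut edges (S→T): {(7,1), (7,2), (9,8)} total cap 30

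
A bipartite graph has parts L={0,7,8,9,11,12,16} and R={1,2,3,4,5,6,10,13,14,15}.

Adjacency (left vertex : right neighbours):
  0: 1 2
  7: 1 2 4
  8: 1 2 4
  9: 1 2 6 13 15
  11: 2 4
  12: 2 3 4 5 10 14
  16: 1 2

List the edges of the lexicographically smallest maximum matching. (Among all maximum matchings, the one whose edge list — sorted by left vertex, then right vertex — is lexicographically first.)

Lex-smallest maximum matching: {(0,1), (7,2), (8,4), (9,6), (12,3)}

|M| = 5 (so the lex-smallest maximum matching has 5 edges)
process left vertices in ascending order; for each, take the smallest-labelled available neighbour that still permits 5 edges overall, or leave it unmatched if none does
lex-smallest matching: {0-1, 7-2, 8-4, 9-6, 12-3}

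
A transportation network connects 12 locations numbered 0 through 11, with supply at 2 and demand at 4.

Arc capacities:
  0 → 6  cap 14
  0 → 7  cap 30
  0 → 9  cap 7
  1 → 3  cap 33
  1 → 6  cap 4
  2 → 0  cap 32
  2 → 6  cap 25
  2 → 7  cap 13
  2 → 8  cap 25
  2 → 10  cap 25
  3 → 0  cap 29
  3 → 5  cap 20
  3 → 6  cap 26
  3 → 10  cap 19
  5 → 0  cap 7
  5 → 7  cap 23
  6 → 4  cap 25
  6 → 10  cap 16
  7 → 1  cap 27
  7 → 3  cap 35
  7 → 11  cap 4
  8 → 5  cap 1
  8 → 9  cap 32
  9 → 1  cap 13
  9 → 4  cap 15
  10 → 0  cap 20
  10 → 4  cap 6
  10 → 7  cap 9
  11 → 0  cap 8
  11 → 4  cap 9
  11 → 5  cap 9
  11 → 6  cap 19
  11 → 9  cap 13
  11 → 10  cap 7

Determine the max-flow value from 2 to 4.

augment #1: 2→6→4 bottleneck 25, total now 25
augment #2: 2→10→4 bottleneck 6, total now 31
augment #3: 2→0→9→4 bottleneck 7, total now 38
augment #4: 2→7→11→4 bottleneck 4, total now 42
augment #5: 2→8→9→4 bottleneck 8, total now 50

Maximum flow value: 50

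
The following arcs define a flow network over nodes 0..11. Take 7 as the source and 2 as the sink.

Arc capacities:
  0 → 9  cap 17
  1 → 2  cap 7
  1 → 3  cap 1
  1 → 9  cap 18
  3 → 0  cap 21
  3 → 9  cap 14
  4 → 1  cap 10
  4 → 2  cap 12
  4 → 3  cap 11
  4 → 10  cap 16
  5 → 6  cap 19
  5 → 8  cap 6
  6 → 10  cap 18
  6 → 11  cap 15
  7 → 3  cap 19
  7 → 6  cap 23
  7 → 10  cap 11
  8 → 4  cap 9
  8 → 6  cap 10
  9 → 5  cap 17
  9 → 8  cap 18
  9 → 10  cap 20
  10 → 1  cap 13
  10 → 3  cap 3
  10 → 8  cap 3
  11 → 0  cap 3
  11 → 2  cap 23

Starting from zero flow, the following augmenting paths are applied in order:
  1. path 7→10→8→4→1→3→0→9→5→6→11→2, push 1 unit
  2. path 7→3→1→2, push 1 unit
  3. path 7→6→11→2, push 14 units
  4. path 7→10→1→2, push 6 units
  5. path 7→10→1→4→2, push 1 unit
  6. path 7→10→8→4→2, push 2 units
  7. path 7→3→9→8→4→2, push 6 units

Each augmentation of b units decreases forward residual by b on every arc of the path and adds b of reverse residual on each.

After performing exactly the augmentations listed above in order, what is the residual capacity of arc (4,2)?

Residual capacity of (4,2): 3

after path 1 (7→10→8→4→1→3→0→9→5→6→11→2, push 1): res(4,2)=12
after path 2 (7→3→1→2, push 1): res(4,2)=12
after path 3 (7→6→11→2, push 14): res(4,2)=12
after path 4 (7→10→1→2, push 6): res(4,2)=12
after path 5 (7→10→1→4→2, push 1): res(4,2)=11
after path 6 (7→10→8→4→2, push 2): res(4,2)=9
after path 7 (7→3→9→8→4→2, push 6): res(4,2)=3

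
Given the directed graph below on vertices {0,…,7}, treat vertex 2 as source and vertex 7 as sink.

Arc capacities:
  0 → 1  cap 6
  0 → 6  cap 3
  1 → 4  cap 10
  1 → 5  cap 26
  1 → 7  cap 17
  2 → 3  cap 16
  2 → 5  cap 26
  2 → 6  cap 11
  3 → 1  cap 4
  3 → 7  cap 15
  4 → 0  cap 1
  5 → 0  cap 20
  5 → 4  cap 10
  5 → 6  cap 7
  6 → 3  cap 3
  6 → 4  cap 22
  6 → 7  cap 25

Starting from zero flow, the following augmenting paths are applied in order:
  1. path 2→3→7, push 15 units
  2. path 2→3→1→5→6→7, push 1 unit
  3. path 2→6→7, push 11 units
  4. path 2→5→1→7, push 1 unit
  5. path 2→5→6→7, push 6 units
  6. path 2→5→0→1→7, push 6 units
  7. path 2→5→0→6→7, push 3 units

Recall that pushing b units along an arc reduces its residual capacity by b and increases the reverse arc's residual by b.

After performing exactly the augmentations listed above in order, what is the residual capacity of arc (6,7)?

after path 1 (2→3→7, push 15): res(6,7)=25
after path 2 (2→3→1→5→6→7, push 1): res(6,7)=24
after path 3 (2→6→7, push 11): res(6,7)=13
after path 4 (2→5→1→7, push 1): res(6,7)=13
after path 5 (2→5→6→7, push 6): res(6,7)=7
after path 6 (2→5→0→1→7, push 6): res(6,7)=7
after path 7 (2→5→0→6→7, push 3): res(6,7)=4

Residual capacity of (6,7): 4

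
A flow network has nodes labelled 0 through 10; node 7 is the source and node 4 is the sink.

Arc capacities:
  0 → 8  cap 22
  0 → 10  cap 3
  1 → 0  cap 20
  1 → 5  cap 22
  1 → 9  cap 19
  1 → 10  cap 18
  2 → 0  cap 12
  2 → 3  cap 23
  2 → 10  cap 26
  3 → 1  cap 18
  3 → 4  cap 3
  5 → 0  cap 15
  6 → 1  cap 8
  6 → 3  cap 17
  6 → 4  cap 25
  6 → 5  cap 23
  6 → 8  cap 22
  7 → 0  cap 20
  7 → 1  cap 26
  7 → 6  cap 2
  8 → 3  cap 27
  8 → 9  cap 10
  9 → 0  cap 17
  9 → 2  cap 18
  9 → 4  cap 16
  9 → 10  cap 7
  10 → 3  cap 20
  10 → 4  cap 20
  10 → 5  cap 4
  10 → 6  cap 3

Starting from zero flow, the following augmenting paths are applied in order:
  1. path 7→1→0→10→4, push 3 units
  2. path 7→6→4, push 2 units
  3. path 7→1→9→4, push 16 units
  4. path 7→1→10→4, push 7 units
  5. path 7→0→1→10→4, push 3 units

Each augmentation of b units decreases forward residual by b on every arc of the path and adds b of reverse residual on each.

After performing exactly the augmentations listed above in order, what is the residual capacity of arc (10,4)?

Residual capacity of (10,4): 7

after path 1 (7→1→0→10→4, push 3): res(10,4)=17
after path 2 (7→6→4, push 2): res(10,4)=17
after path 3 (7→1→9→4, push 16): res(10,4)=17
after path 4 (7→1→10→4, push 7): res(10,4)=10
after path 5 (7→0→1→10→4, push 3): res(10,4)=7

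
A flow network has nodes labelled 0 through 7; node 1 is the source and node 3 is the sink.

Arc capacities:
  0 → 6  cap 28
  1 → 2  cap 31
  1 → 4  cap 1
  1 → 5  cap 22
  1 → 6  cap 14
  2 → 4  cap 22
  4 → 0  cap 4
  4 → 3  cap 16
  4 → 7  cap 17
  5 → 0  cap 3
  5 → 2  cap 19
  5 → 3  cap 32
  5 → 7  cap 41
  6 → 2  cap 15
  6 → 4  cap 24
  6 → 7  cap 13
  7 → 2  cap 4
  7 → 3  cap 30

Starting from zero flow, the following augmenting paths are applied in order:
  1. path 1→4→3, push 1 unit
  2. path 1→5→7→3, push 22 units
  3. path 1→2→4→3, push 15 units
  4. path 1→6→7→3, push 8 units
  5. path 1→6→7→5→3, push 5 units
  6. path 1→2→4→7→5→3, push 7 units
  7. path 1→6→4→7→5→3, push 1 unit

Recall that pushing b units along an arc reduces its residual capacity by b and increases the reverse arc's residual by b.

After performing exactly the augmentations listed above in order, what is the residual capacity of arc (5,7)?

Residual capacity of (5,7): 32

after path 1 (1→4→3, push 1): res(5,7)=41
after path 2 (1→5→7→3, push 22): res(5,7)=19
after path 3 (1→2→4→3, push 15): res(5,7)=19
after path 4 (1→6→7→3, push 8): res(5,7)=19
after path 5 (1→6→7→5→3, push 5): res(5,7)=24
after path 6 (1→2→4→7→5→3, push 7): res(5,7)=31
after path 7 (1→6→4→7→5→3, push 1): res(5,7)=32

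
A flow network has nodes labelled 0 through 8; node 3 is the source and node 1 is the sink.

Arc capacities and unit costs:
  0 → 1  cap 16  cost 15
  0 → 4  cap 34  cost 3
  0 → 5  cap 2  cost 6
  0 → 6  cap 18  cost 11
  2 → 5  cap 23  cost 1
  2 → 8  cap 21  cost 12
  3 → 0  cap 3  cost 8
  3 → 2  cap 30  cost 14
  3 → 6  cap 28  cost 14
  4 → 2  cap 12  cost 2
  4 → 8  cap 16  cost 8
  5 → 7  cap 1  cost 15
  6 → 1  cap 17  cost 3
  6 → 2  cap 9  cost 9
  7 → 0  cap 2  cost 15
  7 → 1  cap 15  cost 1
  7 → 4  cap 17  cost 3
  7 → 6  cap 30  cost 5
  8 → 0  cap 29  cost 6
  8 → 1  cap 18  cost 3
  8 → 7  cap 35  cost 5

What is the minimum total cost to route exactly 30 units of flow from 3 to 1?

Minimum cost for 30 units: 645

shortest-cost path #1: 3→6→1 push 17 @ unit cost 17 (adds 289)
shortest-cost path #2: 3→0→4→8→1 push 3 @ unit cost 22 (adds 66)
shortest-cost path #3: 3→2→8→1 push 10 @ unit cost 29 (adds 290)
total cost = 645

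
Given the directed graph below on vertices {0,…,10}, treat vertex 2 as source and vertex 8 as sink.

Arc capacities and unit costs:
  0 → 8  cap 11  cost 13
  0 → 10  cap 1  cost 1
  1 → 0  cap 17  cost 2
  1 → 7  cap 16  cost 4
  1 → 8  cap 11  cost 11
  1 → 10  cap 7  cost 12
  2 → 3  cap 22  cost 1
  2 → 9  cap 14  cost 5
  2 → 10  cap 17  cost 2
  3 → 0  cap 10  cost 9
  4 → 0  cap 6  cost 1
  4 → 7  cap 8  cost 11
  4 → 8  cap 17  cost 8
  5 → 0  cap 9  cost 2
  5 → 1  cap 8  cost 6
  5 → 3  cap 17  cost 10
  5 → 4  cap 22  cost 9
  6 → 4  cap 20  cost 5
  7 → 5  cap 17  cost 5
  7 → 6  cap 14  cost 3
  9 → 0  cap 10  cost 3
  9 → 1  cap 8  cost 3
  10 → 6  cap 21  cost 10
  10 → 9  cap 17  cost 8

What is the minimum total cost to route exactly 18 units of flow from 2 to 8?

Minimum cost for 18 units: 370

shortest-cost path #1: 2→9→1→8 push 8 @ unit cost 19 (adds 152)
shortest-cost path #2: 2→9→0→8 push 6 @ unit cost 21 (adds 126)
shortest-cost path #3: 2→3→0→8 push 4 @ unit cost 23 (adds 92)
total cost = 370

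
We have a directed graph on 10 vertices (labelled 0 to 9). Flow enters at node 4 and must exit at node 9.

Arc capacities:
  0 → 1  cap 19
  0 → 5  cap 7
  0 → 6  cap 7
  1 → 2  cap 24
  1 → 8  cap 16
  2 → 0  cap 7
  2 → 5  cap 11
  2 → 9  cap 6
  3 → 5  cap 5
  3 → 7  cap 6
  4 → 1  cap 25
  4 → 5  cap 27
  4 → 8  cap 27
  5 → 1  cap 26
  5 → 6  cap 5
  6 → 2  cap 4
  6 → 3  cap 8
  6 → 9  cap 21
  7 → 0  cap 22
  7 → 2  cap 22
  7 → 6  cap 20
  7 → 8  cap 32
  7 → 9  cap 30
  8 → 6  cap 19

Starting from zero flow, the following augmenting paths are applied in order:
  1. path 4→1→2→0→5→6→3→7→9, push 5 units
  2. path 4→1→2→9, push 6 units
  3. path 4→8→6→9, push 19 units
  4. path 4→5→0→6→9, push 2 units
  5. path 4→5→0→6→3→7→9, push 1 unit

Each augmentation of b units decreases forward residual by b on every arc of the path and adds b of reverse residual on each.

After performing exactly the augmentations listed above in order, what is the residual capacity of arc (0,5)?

Residual capacity of (0,5): 5

after path 1 (4→1→2→0→5→6→3→7→9, push 5): res(0,5)=2
after path 2 (4→1→2→9, push 6): res(0,5)=2
after path 3 (4→8→6→9, push 19): res(0,5)=2
after path 4 (4→5→0→6→9, push 2): res(0,5)=4
after path 5 (4→5→0→6→3→7→9, push 1): res(0,5)=5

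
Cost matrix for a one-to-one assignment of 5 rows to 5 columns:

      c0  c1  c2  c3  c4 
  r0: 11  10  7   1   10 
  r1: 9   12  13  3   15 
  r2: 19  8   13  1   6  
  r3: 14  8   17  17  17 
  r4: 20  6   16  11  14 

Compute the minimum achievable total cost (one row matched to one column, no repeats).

optimal assignment: row0→col2 (cost 7), row1→col3 (cost 3), row2→col4 (cost 6), row3→col0 (cost 14), row4→col1 (cost 6)
total = 7 + 3 + 6 + 14 + 6 = 36

Minimum assignment cost: 36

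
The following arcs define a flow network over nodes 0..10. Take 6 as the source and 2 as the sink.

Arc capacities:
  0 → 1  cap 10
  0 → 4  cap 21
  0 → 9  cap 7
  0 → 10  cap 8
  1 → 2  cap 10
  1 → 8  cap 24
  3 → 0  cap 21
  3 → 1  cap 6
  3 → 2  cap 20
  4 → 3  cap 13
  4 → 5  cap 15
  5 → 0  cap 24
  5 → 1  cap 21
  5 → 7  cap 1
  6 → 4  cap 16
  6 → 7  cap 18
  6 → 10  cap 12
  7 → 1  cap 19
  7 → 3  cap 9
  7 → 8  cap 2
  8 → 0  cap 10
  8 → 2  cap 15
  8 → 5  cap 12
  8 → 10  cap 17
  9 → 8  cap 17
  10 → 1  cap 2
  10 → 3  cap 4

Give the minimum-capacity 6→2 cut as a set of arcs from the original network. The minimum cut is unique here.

augment #1: 6→4→3→2 push 13
augment #2: 6→7→1→2 push 10
augment #3: 6→7→3→2 push 7
augment #4: 6→7→8→2 push 1
augment #5: 6→10→1→8→2 push 2
augment #6: 6→4→5→1→8→2 push 3
augment #7: 6→10→3→1→8→2 push 4
max flow = 40; residual-reachable set from 6 gives S-side
cut edges (S→T): {(6,4), (6,7), (10,1), (10,3)} total cap 40

Min-cut arcs: {(6,4), (6,7), (10,1), (10,3)} (total capacity 40)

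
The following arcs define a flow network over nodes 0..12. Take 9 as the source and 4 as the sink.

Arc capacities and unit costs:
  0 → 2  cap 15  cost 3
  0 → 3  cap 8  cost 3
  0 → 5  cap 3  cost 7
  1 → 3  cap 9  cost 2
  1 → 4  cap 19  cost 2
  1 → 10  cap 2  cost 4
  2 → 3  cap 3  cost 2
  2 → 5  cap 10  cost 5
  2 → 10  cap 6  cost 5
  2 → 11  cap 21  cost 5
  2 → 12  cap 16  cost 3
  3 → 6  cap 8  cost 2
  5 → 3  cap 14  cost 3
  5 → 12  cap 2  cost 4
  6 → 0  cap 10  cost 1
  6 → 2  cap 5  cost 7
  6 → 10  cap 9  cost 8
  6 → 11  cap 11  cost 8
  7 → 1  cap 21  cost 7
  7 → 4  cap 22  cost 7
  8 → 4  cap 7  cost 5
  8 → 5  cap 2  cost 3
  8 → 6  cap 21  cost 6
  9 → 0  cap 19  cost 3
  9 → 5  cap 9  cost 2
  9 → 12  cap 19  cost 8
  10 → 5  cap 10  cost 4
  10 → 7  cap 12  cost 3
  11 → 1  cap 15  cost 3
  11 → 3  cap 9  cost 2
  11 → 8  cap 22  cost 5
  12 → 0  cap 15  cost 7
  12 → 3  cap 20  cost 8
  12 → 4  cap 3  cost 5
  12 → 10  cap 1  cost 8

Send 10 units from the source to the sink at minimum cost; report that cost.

Minimum cost for 10 units: 147

shortest-cost path #1: 9→5→12→4 push 2 @ unit cost 11 (adds 22)
shortest-cost path #2: 9→12→4 push 1 @ unit cost 13 (adds 13)
shortest-cost path #3: 9→0→2→11→1→4 push 7 @ unit cost 16 (adds 112)
total cost = 147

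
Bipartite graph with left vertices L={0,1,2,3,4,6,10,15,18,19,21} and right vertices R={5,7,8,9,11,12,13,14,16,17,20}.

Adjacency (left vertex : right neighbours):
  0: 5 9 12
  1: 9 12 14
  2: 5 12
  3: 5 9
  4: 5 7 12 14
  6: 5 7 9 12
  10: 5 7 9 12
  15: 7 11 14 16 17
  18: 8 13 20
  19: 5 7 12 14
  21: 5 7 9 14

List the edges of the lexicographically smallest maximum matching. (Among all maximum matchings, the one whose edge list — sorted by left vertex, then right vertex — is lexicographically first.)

Lex-smallest maximum matching: {(0,5), (1,9), (2,12), (4,7), (15,11), (18,8), (19,14)}

|M| = 7 (so the lex-smallest maximum matching has 7 edges)
process left vertices in ascending order; for each, take the smallest-labelled available neighbour that still permits 7 edges overall, or leave it unmatched if none does
lex-smallest matching: {0-5, 1-9, 2-12, 4-7, 15-11, 18-8, 19-14}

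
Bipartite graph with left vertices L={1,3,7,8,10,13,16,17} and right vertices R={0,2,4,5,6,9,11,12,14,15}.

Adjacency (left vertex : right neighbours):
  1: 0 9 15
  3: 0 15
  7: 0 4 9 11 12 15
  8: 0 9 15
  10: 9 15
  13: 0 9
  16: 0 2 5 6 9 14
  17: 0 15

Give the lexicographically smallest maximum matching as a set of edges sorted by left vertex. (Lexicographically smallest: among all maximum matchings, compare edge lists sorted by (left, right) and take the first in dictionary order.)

Lex-smallest maximum matching: {(1,0), (3,15), (7,4), (8,9), (16,2)}

|M| = 5 (so the lex-smallest maximum matching has 5 edges)
process left vertices in ascending order; for each, take the smallest-labelled available neighbour that still permits 5 edges overall, or leave it unmatched if none does
lex-smallest matching: {1-0, 3-15, 7-4, 8-9, 16-2}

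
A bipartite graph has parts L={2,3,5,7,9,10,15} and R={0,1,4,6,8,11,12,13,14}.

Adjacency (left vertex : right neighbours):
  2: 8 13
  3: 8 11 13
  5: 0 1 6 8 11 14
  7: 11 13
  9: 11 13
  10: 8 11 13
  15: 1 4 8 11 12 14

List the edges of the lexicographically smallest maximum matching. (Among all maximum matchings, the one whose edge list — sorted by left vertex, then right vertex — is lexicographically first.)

Lex-smallest maximum matching: {(2,8), (3,11), (5,0), (7,13), (15,1)}

|M| = 5 (so the lex-smallest maximum matching has 5 edges)
process left vertices in ascending order; for each, take the smallest-labelled available neighbour that still permits 5 edges overall, or leave it unmatched if none does
lex-smallest matching: {2-8, 3-11, 5-0, 7-13, 15-1}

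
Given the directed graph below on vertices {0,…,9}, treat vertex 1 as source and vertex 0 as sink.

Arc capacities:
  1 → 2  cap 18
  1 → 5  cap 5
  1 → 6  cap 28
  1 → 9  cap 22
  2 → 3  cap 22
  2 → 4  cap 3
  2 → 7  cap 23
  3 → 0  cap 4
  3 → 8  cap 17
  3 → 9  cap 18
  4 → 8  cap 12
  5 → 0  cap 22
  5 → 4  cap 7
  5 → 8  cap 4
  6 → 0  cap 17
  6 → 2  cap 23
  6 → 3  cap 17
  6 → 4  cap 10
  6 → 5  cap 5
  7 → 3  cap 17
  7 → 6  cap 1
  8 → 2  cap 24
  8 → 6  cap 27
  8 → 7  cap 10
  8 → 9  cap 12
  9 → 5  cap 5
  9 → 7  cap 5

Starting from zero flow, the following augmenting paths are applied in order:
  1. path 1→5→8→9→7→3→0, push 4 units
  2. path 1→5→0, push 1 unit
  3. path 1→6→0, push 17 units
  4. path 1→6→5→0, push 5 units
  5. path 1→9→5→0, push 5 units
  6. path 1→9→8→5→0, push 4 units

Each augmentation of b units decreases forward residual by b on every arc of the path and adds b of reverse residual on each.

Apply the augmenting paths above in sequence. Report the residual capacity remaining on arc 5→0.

Residual capacity of (5,0): 7

after path 1 (1→5→8→9→7→3→0, push 4): res(5,0)=22
after path 2 (1→5→0, push 1): res(5,0)=21
after path 3 (1→6→0, push 17): res(5,0)=21
after path 4 (1→6→5→0, push 5): res(5,0)=16
after path 5 (1→9→5→0, push 5): res(5,0)=11
after path 6 (1→9→8→5→0, push 4): res(5,0)=7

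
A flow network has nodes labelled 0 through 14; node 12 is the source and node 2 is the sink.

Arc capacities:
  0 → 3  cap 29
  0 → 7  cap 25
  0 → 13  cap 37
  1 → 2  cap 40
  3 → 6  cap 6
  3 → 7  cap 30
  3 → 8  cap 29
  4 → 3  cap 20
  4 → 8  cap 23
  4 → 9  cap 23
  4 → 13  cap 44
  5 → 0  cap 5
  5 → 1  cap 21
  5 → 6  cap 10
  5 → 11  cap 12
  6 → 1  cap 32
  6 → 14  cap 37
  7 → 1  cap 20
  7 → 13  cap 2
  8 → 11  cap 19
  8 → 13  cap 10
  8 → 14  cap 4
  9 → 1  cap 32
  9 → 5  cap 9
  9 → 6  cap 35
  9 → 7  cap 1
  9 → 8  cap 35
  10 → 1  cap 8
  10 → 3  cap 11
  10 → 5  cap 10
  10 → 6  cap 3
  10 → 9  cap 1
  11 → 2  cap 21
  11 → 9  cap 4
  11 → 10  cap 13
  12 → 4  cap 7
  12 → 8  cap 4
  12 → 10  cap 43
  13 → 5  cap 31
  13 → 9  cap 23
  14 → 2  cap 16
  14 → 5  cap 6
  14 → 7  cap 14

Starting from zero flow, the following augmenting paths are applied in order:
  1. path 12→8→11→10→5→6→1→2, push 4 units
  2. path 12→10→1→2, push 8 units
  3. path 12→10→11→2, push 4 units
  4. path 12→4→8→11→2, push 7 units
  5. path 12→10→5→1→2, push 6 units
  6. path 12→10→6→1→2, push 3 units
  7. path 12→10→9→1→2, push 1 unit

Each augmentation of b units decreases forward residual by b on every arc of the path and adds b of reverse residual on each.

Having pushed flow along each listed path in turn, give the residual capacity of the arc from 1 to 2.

Residual capacity of (1,2): 18

after path 1 (12→8→11→10→5→6→1→2, push 4): res(1,2)=36
after path 2 (12→10→1→2, push 8): res(1,2)=28
after path 3 (12→10→11→2, push 4): res(1,2)=28
after path 4 (12→4→8→11→2, push 7): res(1,2)=28
after path 5 (12→10→5→1→2, push 6): res(1,2)=22
after path 6 (12→10→6→1→2, push 3): res(1,2)=19
after path 7 (12→10→9→1→2, push 1): res(1,2)=18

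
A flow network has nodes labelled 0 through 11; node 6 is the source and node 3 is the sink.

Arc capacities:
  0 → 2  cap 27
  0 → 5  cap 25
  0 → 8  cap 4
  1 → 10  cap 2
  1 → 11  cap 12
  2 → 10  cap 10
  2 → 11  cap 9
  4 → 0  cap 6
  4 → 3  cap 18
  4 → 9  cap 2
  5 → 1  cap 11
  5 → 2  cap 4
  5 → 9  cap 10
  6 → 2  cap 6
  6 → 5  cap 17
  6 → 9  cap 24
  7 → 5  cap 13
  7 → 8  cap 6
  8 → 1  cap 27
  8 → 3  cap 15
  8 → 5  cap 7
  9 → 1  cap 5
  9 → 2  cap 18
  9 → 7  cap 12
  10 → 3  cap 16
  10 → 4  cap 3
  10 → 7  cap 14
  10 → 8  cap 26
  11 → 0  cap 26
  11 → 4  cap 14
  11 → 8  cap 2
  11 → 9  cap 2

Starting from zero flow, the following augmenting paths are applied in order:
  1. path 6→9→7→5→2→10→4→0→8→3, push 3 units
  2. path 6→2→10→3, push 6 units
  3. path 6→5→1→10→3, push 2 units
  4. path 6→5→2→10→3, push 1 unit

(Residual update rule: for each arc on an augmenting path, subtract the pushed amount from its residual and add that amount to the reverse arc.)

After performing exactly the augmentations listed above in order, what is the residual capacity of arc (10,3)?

Residual capacity of (10,3): 7

after path 1 (6→9→7→5→2→10→4→0→8→3, push 3): res(10,3)=16
after path 2 (6→2→10→3, push 6): res(10,3)=10
after path 3 (6→5→1→10→3, push 2): res(10,3)=8
after path 4 (6→5→2→10→3, push 1): res(10,3)=7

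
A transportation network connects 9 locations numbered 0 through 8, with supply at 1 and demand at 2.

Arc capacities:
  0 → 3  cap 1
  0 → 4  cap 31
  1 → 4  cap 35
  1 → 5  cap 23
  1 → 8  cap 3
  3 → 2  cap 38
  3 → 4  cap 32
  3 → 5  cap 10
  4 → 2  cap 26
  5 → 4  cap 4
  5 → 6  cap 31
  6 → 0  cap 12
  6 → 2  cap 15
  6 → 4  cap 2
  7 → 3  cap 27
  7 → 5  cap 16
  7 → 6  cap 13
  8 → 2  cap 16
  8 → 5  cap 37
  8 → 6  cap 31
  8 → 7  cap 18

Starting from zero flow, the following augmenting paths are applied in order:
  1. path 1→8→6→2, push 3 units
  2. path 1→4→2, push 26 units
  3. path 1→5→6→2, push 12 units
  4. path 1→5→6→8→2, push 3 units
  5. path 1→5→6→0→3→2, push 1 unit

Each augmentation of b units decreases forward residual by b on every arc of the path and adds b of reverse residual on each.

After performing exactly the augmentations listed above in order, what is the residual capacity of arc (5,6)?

after path 1 (1→8→6→2, push 3): res(5,6)=31
after path 2 (1→4→2, push 26): res(5,6)=31
after path 3 (1→5→6→2, push 12): res(5,6)=19
after path 4 (1→5→6→8→2, push 3): res(5,6)=16
after path 5 (1→5→6→0→3→2, push 1): res(5,6)=15

Residual capacity of (5,6): 15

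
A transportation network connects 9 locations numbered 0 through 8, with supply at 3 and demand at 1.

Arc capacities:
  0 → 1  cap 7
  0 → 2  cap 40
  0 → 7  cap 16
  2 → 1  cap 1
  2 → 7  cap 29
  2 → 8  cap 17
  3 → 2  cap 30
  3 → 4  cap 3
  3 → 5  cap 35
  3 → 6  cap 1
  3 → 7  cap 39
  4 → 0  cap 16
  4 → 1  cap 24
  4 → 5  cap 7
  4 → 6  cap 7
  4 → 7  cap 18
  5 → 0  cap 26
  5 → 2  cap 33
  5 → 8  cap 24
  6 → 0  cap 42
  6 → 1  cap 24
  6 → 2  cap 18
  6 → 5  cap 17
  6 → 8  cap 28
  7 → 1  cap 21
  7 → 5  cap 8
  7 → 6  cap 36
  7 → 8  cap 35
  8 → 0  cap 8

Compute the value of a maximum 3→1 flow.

augment #1: 3→2→1 bottleneck 1, total now 1
augment #2: 3→4→1 bottleneck 3, total now 4
augment #3: 3→6→1 bottleneck 1, total now 5
augment #4: 3→7→1 bottleneck 21, total now 26
augment #5: 3→5→0→1 bottleneck 7, total now 33
augment #6: 3→7→6→1 bottleneck 18, total now 51
augment #7: 3→2→7→6→1 bottleneck 5, total now 56

Maximum flow value: 56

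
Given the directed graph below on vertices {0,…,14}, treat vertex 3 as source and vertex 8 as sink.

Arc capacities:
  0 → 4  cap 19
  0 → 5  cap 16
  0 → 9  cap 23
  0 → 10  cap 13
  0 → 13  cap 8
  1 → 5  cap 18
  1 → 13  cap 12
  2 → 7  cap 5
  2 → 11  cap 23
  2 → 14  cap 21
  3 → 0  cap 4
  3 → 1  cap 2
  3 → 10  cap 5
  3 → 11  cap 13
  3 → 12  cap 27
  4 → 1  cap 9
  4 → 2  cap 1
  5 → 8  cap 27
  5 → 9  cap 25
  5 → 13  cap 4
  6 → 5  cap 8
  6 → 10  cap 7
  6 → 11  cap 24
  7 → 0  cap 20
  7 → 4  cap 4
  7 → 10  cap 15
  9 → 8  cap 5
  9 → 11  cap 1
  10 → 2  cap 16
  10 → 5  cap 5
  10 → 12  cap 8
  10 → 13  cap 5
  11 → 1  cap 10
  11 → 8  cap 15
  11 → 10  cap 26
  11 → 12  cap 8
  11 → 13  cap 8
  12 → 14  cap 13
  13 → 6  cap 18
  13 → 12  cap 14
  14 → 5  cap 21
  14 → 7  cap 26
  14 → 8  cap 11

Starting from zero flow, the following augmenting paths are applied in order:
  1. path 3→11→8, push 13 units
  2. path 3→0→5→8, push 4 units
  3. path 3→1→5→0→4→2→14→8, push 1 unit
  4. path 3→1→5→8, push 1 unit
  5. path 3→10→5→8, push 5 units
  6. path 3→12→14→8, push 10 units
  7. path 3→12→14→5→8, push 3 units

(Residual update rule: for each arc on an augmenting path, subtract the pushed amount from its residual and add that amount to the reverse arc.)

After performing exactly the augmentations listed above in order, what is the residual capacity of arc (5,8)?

Residual capacity of (5,8): 14

after path 1 (3→11→8, push 13): res(5,8)=27
after path 2 (3→0→5→8, push 4): res(5,8)=23
after path 3 (3→1→5→0→4→2→14→8, push 1): res(5,8)=23
after path 4 (3→1→5→8, push 1): res(5,8)=22
after path 5 (3→10→5→8, push 5): res(5,8)=17
after path 6 (3→12→14→8, push 10): res(5,8)=17
after path 7 (3→12→14→5→8, push 3): res(5,8)=14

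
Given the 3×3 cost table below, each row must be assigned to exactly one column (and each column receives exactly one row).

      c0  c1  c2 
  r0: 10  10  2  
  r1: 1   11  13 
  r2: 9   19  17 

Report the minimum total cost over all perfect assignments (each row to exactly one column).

one of 2 optimal assignments: row0→col2 (cost 2), row1→col0 (cost 1), row2→col1 (cost 19)
total = 2 + 1 + 19 = 22

Minimum assignment cost: 22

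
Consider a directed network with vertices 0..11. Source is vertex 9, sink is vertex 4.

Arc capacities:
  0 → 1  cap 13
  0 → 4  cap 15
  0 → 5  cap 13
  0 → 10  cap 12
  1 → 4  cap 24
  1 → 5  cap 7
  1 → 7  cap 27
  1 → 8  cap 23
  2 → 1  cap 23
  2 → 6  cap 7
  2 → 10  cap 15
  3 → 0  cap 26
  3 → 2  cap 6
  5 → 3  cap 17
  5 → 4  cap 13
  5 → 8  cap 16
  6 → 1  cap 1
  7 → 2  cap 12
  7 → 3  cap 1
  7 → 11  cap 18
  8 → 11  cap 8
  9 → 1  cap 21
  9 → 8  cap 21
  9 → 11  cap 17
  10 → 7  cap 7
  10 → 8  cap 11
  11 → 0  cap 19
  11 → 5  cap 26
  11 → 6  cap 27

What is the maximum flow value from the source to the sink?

Maximum flow value: 46

augment #1: 9→1→4 bottleneck 21, total now 21
augment #2: 9→11→0→4 bottleneck 15, total now 36
augment #3: 9→11→5→4 bottleneck 2, total now 38
augment #4: 9→8→11→5→4 bottleneck 8, total now 46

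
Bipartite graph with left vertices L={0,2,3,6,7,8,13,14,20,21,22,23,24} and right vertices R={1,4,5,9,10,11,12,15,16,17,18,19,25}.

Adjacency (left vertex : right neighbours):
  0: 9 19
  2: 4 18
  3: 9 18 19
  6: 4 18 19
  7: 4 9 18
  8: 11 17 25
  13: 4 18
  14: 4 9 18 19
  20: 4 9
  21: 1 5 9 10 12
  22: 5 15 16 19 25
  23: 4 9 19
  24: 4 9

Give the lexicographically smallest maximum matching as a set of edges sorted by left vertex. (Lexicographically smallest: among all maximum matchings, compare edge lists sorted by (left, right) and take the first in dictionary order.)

|M| = 7 (so the lex-smallest maximum matching has 7 edges)
process left vertices in ascending order; for each, take the smallest-labelled available neighbour that still permits 7 edges overall, or leave it unmatched if none does
lex-smallest matching: {0-9, 2-4, 3-18, 6-19, 8-11, 21-1, 22-5}

Lex-smallest maximum matching: {(0,9), (2,4), (3,18), (6,19), (8,11), (21,1), (22,5)}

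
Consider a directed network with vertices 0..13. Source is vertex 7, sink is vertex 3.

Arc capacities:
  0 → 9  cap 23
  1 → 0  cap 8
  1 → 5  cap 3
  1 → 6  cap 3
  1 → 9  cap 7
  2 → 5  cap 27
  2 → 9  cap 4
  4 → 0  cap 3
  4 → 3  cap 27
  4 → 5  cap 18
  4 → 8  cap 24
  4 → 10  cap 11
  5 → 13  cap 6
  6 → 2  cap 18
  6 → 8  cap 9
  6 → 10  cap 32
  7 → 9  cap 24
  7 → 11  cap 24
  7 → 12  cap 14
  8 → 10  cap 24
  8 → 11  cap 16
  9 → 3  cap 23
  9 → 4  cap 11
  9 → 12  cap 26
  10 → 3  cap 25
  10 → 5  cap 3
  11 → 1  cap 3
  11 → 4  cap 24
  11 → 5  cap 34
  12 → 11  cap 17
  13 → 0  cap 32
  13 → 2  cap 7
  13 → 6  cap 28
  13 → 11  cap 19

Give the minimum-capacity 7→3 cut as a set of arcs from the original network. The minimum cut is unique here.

augment #1: 7→9→3 push 23
augment #2: 7→9→4→3 push 1
augment #3: 7→11→4→3 push 24
augment #4: 7→12→11→1→6→10→3 push 3
augment #5: 7→12→11→5→13→6→10→3 push 6
max flow = 57; residual-reachable set from 7 gives S-side
cut edges (S→T): {(5,13), (7,9), (11,1), (11,4)} total cap 57

Min-cut arcs: {(5,13), (7,9), (11,1), (11,4)} (total capacity 57)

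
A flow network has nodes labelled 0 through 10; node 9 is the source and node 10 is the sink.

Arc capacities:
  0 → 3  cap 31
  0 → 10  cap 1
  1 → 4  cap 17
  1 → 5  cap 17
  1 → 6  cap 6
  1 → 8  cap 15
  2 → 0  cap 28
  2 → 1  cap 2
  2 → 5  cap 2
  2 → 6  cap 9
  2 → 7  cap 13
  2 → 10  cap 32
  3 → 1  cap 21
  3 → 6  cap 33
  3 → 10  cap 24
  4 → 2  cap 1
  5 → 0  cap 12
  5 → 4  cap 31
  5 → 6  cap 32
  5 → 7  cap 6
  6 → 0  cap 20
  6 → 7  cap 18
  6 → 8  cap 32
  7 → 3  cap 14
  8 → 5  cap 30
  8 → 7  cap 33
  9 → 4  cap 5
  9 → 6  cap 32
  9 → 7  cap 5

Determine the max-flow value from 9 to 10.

augment #1: 9→4→2→10 bottleneck 1, total now 1
augment #2: 9→6→0→10 bottleneck 1, total now 2
augment #3: 9→7→3→10 bottleneck 5, total now 7
augment #4: 9→6→0→3→10 bottleneck 19, total now 26

Maximum flow value: 26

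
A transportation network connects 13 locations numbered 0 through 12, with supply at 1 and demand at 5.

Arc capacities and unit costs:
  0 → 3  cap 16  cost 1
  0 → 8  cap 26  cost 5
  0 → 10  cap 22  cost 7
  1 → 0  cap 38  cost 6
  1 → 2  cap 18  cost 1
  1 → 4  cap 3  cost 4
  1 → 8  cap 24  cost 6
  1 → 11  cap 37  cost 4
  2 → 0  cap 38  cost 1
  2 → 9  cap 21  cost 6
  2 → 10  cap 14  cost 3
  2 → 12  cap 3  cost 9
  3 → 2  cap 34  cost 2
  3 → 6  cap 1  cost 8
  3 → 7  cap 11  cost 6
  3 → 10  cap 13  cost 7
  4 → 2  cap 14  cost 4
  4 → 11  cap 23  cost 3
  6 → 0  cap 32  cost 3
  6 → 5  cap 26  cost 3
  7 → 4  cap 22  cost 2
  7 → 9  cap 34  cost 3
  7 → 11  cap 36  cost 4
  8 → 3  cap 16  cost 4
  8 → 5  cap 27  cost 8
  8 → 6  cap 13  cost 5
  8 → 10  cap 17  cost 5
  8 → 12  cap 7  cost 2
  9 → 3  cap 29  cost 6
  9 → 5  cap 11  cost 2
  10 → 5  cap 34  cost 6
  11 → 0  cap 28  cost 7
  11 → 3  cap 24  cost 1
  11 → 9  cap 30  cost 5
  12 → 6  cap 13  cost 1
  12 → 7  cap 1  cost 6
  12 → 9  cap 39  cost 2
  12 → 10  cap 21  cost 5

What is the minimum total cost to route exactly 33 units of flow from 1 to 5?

Minimum cost for 33 units: 351

shortest-cost path #1: 1→2→9→5 push 11 @ unit cost 9 (adds 99)
shortest-cost path #2: 1→2→10→5 push 7 @ unit cost 10 (adds 70)
shortest-cost path #3: 1→8→12→6→5 push 7 @ unit cost 12 (adds 84)
shortest-cost path #4: 1→11→9→2→10→5 push 7 @ unit cost 12 (adds 84)
shortest-cost path #5: 1→8→5 push 1 @ unit cost 14 (adds 14)
total cost = 351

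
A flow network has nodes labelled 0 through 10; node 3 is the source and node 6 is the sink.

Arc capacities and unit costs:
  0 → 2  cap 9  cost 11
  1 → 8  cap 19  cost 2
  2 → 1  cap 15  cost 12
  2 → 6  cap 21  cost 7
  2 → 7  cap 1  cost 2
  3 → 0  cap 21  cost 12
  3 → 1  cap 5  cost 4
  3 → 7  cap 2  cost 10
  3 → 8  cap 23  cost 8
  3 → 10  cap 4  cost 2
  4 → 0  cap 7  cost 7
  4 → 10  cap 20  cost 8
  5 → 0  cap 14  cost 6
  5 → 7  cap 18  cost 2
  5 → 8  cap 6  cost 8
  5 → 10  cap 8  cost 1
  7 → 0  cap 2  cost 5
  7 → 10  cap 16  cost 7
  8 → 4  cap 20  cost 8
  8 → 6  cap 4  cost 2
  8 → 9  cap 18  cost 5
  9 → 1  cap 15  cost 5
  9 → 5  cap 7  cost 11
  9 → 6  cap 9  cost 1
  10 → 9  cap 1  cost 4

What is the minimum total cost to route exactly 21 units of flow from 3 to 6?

Minimum cost for 21 units: 389

shortest-cost path #1: 3→10→9→6 push 1 @ unit cost 7 (adds 7)
shortest-cost path #2: 3→1→8→6 push 4 @ unit cost 8 (adds 32)
shortest-cost path #3: 3→1→8→9→6 push 1 @ unit cost 12 (adds 12)
shortest-cost path #4: 3→8→9→6 push 7 @ unit cost 14 (adds 98)
shortest-cost path #5: 3→0→2→6 push 8 @ unit cost 30 (adds 240)
total cost = 389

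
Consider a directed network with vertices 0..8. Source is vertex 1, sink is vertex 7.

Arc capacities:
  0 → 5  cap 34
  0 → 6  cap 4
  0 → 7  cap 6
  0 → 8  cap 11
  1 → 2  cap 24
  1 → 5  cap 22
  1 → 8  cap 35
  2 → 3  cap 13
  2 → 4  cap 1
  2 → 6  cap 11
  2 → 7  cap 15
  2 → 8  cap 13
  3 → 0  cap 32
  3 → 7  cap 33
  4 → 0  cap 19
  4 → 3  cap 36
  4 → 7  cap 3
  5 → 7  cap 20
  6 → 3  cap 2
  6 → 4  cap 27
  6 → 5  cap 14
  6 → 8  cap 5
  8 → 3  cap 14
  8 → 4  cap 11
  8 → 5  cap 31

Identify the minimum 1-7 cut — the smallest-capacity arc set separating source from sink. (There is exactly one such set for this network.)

Min-cut arcs: {(1,2), (5,7), (8,3), (8,4)} (total capacity 69)

augment #1: 1→2→7 push 15
augment #2: 1→5→7 push 20
augment #3: 1→2→3→7 push 9
augment #4: 1→8→3→7 push 14
augment #5: 1→8→4→7 push 3
augment #6: 1→8→4→0→7 push 6
augment #7: 1→8→4→3→7 push 2
max flow = 69; residual-reachable set from 1 gives S-side
cut edges (S→T): {(1,2), (5,7), (8,3), (8,4)} total cap 69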